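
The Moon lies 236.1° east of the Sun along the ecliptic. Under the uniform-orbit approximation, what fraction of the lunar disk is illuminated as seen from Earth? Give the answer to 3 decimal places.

f = (1 − cos 236.1°)/2 = (1 − (-0.558))/2 ≈ 0.779.

0.779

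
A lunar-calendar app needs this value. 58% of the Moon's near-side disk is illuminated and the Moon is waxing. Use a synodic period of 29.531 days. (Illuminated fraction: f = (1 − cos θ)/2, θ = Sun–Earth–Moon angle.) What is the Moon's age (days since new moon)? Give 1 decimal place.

cos θ = 1 − 2f = -0.160, giving a principal value of 99.2°.
The Moon is waxing (0°–180°), so θ = 99.2° directly.
Age = 29.531 × 99.2°/360° ≈ 8.14 days.

8.1 days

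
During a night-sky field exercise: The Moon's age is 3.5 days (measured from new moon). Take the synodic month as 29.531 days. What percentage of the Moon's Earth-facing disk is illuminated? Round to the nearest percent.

The Moon has covered 3.5/29.531 of its cycle, so θ ≈ 360° × 3.5/29.531 = 42.7°.
Illuminated fraction = (1 − cos 42.7°)/2 = (1 − 0.735)/2 ≈ 0.132, so 13%.

13%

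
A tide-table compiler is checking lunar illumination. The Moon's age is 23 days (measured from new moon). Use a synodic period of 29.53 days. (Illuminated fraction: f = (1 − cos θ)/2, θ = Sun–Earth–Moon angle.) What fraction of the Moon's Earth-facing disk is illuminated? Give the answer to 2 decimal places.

Phase angle: θ = 360°·(23 d)/(29.53 d) = 280.4°.
Illuminated fraction = (1 − cos 280.4°)/2 = (1 − 0.180)/2 ≈ 0.410.

0.41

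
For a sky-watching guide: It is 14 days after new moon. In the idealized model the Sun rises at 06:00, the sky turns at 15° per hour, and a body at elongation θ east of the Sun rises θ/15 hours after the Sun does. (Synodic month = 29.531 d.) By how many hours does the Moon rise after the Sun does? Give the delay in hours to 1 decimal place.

Phase angle: θ = 360°·(14 d)/(29.531 d) = 170.7°.
At 15° of sky rotation per hour, 170.7° corresponds to a 11.38 h lag.
So the Moon rises 11.38 h after the Sun.

11.4 h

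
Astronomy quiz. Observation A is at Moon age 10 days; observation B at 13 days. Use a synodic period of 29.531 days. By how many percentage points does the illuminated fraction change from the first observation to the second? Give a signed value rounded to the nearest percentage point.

+20 percentage points

First observation: θ = 360°·10/29.531 = 121.9°, so f = 0.764.
Second observation: θ = 158.5°, f = 0.965.
Δf = 0.965 − 0.764 = +0.201, i.e. +20 pp.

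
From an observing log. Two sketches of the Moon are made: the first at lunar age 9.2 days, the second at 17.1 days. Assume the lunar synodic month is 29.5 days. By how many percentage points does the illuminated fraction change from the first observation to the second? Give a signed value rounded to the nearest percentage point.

θ₁ = 360° × 9.2/29.5 = 112.3°, f₁ = (1 − cos θ₁)/2 = 0.689.
θ₂ = 360° × 17.1/29.5 = 208.7°, f₂ = (1 − cos θ₂)/2 = 0.939.
Change = f₂ − f₁ = +0.249 → +25 percentage points.

+25 percentage points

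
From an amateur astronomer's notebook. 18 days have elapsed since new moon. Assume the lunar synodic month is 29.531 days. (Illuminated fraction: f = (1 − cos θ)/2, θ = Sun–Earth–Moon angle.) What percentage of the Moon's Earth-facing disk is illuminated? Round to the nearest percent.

89%

Phase angle: θ = 360°·(18 d)/(29.531 d) = 219.4°.
cos 219.4° = (-0.772), so f = (1 − (-0.772))/2 = 0.886, so 89%.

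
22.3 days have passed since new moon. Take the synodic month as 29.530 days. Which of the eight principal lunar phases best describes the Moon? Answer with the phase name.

θ ≈ 360° × 22.3/29.530 = 272°, which falls in the last quarter sector.

last quarter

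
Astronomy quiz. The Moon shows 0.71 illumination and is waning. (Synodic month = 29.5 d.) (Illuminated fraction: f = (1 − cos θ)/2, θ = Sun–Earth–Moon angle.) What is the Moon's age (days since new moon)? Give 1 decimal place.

20.1 days

cos θ = 1 − 2f = -0.420, giving a principal value of 114.8°.
Since the Moon is past full (waning), take the reflex angle: θ = 360° − 114.8° = 245.2°.
At 360°/29.5 d per day, 245.2° corresponds to 20.09 days.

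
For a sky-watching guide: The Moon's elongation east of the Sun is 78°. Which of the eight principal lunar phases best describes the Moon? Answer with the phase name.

first quarter

The first quarter sector spans roughly 68°–112°; 78° falls inside it.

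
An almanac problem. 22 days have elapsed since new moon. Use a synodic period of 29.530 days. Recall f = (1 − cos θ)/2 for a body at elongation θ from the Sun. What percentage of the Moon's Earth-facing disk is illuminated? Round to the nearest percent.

52%

The Moon has covered 22/29.530 of its cycle, so θ ≈ 360° × 22/29.530 = 268.2°.
With cos θ = (-0.031), the lit fraction is (1 − (-0.031))/2 ≈ 0.516, so 52%.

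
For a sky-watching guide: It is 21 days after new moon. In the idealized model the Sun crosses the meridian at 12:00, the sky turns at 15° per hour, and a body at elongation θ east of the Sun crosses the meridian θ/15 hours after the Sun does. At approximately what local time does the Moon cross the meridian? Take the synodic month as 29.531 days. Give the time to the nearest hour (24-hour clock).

05:00

Elongation θ = 360° × 21/29.531 ≈ 256.0°.
Delay after the Sun = 256.0° / (15°/h) ≈ 17.07 h.
12:00 + 17.07 h ≈ 05:04 → 05:00 to the nearest hour.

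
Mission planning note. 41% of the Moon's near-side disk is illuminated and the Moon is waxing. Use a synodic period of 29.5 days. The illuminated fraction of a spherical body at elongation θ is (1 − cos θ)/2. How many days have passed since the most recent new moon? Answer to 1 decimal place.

cos θ = 1 − 2f = 0.180, giving a principal value of 79.6°.
The Moon is waxing (0°–180°), so θ = 79.6° directly.
At 360°/29.5 d per day, 79.6° corresponds to 6.53 days.

6.5 days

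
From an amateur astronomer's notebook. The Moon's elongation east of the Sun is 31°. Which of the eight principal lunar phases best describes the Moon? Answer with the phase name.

The waxing crescent sector spans roughly 22°–68°; 31° falls inside it.

waxing crescent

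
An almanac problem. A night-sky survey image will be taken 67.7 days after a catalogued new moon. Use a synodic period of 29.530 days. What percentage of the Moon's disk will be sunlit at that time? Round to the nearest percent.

63%

67.7 d spans 2 complete synodic months (2 × 29.530 = 59.06 d) plus 8.64 d.
Phase angle: θ = 360°·(8.64 d)/(29.530 d) = 105.3°.
Illuminated fraction = (1 − cos 105.3°)/2 = (1 − (-0.264))/2 ≈ 0.632, so 63%.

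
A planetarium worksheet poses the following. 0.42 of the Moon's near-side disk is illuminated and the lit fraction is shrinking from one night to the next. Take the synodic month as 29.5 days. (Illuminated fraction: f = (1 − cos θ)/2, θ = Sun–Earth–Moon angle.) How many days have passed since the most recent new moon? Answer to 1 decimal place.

From f = (1 − cos θ)/2: cos θ = 1 − 2×0.42 = 0.160; arccos → 80.8°.
Waning ⇒ past full, so θ = 360° − 80.8° = 279.2°.
That fraction of the synodic month is 279.2/360 × 29.5 d ≈ 22.88 d.

22.9 days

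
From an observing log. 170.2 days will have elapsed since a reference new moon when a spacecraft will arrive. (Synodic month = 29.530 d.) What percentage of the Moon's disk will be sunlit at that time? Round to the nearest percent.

170.2/29.530 = 5.764 lunations, so 5 complete cycles and 22.55 d into the next.
The Moon has covered 22.55/29.530 of its cycle, so θ ≈ 360° × 22.55/29.530 = 274.9°.
Illuminated fraction = (1 − cos 274.9°)/2 = (1 − 0.086)/2 ≈ 0.457, so 46%.

46%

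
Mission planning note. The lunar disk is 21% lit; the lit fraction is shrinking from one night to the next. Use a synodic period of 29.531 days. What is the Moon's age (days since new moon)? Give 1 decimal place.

Invert f = (1 − cos θ)/2 to get cos θ = 1 − 2(0.21) = 0.580, hence θ₀ = arccos 0.580 = 54.5°.
A waning Moon lies in 180°–360°, so θ = 360° − 54.5° = 305.5°.
At 360°/29.531 d per day, 305.5° corresponds to 25.06 days.

25.1 days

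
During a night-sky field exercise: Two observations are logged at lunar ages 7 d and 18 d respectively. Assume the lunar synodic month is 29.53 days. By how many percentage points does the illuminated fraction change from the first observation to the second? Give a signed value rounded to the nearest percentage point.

+43 pp

First observation: θ = 360°·7/29.53 = 85.3°, so f = 0.459.
Second observation: θ = 219.4°, f = 0.886.
Δf = 0.886 − 0.459 = +0.427, i.e. +43 pp.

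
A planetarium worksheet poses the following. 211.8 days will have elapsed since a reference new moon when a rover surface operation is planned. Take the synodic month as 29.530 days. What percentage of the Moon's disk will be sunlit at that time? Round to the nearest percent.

27%

211.8 d spans 7 complete synodic months (7 × 29.530 = 206.71 d) plus 5.09 d.
Phase angle: θ = 360°·(5.09 d)/(29.530 d) = 62.1°.
cos 62.1° = 0.469, so f = (1 − 0.469)/2 = 0.266, so 27%.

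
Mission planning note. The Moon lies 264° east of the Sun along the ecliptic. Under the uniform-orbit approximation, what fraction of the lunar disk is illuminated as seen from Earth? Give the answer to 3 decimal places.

Half-versine of 264°: (1 − (-0.105))/2 = 0.552.

0.552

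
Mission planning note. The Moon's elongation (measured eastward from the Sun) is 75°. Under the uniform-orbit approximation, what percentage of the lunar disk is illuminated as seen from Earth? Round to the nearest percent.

Half-versine of 75°: (1 − 0.259)/2 = 0.371, i.e. 37%.

37%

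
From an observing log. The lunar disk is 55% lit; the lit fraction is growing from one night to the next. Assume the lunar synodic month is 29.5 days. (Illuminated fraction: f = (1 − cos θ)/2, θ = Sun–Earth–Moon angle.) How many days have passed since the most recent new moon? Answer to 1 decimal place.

7.8 days

cos θ = 1 − 2f = -0.100, giving a principal value of 95.7°.
The Moon is waxing (0°–180°), so θ = 95.7° directly.
That fraction of the synodic month is 95.7/360 × 29.5 d ≈ 7.85 d.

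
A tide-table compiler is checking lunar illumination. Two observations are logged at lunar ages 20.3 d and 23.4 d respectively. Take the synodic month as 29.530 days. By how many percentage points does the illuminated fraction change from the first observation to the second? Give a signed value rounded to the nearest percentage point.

-32 percentage points

First observation: θ = 360°·20.3/29.530 = 247.5°, so f = 0.692.
Second observation: θ = 285.3°, f = 0.368.
Δf = 0.368 − 0.692 = -0.323, i.e. -32 pp.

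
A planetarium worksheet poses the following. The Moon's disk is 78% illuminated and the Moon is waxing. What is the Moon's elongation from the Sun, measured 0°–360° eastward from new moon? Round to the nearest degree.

Invert f = (1 − cos θ)/2 to get cos θ = 1 − 2(0.78) = -0.560, hence θ₀ = arccos -0.560 = 124.1°.
Waxing ⇒ before full, so θ = 124.1°.

124°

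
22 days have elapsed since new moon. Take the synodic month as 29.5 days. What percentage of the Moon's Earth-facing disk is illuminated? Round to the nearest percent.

Phase angle: θ = 360°·(22 d)/(29.5 d) = 268.5°.
cos 268.5° = (-0.027), so f = (1 − (-0.027))/2 = 0.513, so 51%.

51%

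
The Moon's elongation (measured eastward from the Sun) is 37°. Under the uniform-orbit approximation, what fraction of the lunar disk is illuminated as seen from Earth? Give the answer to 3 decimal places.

0.101

f = (1 − cos 37°)/2 = (1 − 0.799)/2 ≈ 0.101.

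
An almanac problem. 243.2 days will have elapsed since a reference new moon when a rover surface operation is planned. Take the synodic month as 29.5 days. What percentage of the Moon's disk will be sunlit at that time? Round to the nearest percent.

243.2/29.5 = 8.244 lunations, so 8 complete cycles and 7.20 d into the next.
Elongation θ = 360° × 7.20/29.5 ≈ 87.9°.
cos 87.9° = 0.037, so f = (1 − 0.037)/2 = 0.481, so 48%.

48%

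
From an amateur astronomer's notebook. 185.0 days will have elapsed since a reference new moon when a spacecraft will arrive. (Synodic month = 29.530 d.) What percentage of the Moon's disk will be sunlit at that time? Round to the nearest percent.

55%

Reduce mod P: 185.0 − 6×29.530 = 7.82 d into the current lunation.
Elongation θ = 360° × 7.82/29.530 ≈ 95.3°.
Illuminated fraction = (1 − cos 95.3°)/2 = (1 − (-0.093))/2 ≈ 0.546, so 55%.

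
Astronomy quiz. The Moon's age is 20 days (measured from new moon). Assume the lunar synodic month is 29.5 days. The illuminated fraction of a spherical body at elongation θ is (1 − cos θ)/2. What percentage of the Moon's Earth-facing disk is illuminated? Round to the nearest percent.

72%

The Moon has covered 20/29.5 of its cycle, so θ ≈ 360° × 20/29.5 = 244.1°.
With cos θ = (-0.437), the lit fraction is (1 − (-0.437))/2 ≈ 0.719, so 72%.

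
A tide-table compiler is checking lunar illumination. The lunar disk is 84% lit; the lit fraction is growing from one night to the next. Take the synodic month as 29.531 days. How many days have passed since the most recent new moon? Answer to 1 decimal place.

10.9 days

Invert f = (1 − cos θ)/2 to get cos θ = 1 − 2(0.84) = -0.680, hence θ₀ = arccos -0.680 = 132.8°.
Before full moon the principal value applies: θ = 132.8°.
That fraction of the synodic month is 132.8/360 × 29.531 d ≈ 10.90 d.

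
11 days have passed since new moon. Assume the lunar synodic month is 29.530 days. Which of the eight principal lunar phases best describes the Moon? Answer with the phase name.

waxing gibbous

θ ≈ 360° × 11/29.530 = 134°, which falls in the waxing gibbous sector.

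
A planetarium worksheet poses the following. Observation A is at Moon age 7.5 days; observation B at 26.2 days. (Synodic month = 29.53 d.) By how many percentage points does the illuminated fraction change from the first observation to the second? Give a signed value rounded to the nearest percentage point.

First observation: θ = 360°·7.5/29.53 = 91.4°, so f = 0.512.
Second observation: θ = 319.4°, f = 0.120.
Δf = 0.120 − 0.512 = -0.392, i.e. -39 pp.

-39 percentage points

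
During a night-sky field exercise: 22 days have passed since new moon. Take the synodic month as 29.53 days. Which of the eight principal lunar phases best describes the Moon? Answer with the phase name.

last quarter

θ ≈ 360° × 22/29.53 = 268°, which falls in the last quarter sector.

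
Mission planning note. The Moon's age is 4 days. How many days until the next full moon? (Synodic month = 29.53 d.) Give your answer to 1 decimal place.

Full moon occurs at elongation 180°, i.e. at age 29.53 × 180/360 = 14.765 d.
That is 14.765 − 4 = 10.765 days ahead.

10.8 days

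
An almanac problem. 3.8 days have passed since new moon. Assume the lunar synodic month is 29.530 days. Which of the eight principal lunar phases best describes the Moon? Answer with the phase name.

waxing crescent

θ ≈ 360° × 3.8/29.530 = 46°, which falls in the waxing crescent sector.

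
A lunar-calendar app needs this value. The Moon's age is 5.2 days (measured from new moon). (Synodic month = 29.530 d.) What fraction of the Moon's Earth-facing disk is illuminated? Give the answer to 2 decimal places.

Elongation θ = 360° × 5.2/29.530 ≈ 63.4°.
cos 63.4° = 0.448, so f = (1 − 0.448)/2 = 0.276.

0.28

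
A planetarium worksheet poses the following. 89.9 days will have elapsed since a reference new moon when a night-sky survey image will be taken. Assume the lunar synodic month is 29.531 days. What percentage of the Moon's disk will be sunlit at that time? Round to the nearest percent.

Reduce mod P: 89.9 − 3×29.531 = 1.31 d into the current lunation.
The Moon has covered 1.31/29.531 of its cycle, so θ ≈ 360° × 1.31/29.531 = 15.9°.
Illuminated fraction = (1 − cos 15.9°)/2 = (1 − 0.962)/2 ≈ 0.019, so 2%.

2%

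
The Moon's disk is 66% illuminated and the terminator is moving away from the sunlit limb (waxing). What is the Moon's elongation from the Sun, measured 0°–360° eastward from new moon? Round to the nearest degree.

Invert f = (1 − cos θ)/2 to get cos θ = 1 − 2(0.66) = -0.320, hence θ₀ = arccos -0.320 = 108.7°.
The Moon is waxing (0°–180°), so θ = 108.7° directly.

109°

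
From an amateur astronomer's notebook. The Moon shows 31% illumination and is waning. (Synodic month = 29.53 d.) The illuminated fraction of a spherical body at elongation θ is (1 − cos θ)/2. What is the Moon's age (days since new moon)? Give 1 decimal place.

24.0 days

cos θ = 1 − 2f = 0.380, giving a principal value of 67.7°.
Since the Moon is past full (waning), take the reflex angle: θ = 360° − 67.7° = 292.3°.
That fraction of the synodic month is 292.3/360 × 29.53 d ≈ 23.98 d.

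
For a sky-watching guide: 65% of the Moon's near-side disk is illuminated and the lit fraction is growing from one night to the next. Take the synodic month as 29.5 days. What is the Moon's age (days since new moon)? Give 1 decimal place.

8.8 days

From f = (1 − cos θ)/2: cos θ = 1 − 2×0.65 = -0.300; arccos → 107.5°.
The Moon is waxing (0°–180°), so θ = 107.5° directly.
Age = 29.5 × 107.5°/360° ≈ 8.81 days.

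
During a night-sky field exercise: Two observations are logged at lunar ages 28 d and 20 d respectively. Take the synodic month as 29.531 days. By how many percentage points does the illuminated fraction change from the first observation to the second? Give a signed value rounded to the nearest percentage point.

θ₁ = 360° × 28/29.531 = 341.3°, f₁ = (1 − cos θ₁)/2 = 0.026.
θ₂ = 360° × 20/29.531 = 243.8°, f₂ = (1 − cos θ₂)/2 = 0.721.
Change = f₂ − f₁ = +0.694 → +69 percentage points.

+69 percentage points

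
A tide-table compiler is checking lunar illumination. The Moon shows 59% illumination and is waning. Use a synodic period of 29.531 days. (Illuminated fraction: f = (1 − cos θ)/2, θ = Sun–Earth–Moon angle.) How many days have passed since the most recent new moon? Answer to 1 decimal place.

21.3 days

From f = (1 − cos θ)/2: cos θ = 1 − 2×0.59 = -0.180; arccos → 100.4°.
Waning ⇒ past full, so θ = 360° − 100.4° = 259.6°.
That fraction of the synodic month is 259.6/360 × 29.531 d ≈ 21.30 d.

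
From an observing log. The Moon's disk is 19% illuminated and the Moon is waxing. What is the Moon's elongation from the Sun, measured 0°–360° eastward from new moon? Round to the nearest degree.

52°

Invert f = (1 − cos θ)/2 to get cos θ = 1 − 2(0.19) = 0.620, hence θ₀ = arccos 0.620 = 51.7°.
Before full moon the principal value applies: θ = 51.7°.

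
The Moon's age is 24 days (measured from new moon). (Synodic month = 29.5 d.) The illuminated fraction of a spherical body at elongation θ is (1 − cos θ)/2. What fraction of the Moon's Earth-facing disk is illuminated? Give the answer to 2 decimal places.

Phase angle: θ = 360°·(24 d)/(29.5 d) = 292.9°.
cos 292.9° = 0.389, so f = (1 − 0.389)/2 = 0.306.

0.31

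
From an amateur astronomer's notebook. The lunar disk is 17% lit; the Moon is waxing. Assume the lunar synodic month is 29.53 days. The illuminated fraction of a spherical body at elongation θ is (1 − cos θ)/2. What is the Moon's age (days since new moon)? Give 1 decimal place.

4.0 days

From f = (1 − cos θ)/2: cos θ = 1 − 2×0.17 = 0.660; arccos → 48.7°.
The Moon is waxing (0°–180°), so θ = 48.7° directly.
Age = 29.53 × 48.7°/360° ≈ 3.99 days.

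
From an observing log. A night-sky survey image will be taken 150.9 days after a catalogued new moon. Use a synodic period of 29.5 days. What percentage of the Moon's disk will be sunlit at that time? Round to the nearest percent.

13%

Reduce mod P: 150.9 − 5×29.5 = 3.40 d into the current lunation.
Elongation θ = 360° × 3.40/29.5 ≈ 41.5°.
Illuminated fraction = (1 − cos 41.5°)/2 = (1 − 0.749)/2 ≈ 0.125, so 13%.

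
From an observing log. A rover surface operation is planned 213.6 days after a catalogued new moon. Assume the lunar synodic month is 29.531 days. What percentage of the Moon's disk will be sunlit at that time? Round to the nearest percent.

45%

213.6 d spans 7 complete synodic months (7 × 29.531 = 206.72 d) plus 6.88 d.
The Moon has covered 6.88/29.531 of its cycle, so θ ≈ 360° × 6.88/29.531 = 83.9°.
Illuminated fraction = (1 − cos 83.9°)/2 = (1 − 0.106)/2 ≈ 0.447, so 45%.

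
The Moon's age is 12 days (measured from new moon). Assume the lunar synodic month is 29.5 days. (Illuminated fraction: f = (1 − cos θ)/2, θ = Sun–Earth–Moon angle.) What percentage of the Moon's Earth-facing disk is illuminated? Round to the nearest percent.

92%

Phase angle: θ = 360°·(12 d)/(29.5 d) = 146.4°.
Illuminated fraction = (1 − cos 146.4°)/2 = (1 − (-0.833))/2 ≈ 0.917, so 92%.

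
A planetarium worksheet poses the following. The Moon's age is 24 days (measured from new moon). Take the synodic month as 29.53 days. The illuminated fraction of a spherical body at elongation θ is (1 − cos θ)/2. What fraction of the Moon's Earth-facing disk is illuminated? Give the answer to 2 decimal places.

0.31

The Moon has covered 24/29.53 of its cycle, so θ ≈ 360° × 24/29.53 = 292.6°.
cos 292.6° = 0.384, so f = (1 − 0.384)/2 = 0.308.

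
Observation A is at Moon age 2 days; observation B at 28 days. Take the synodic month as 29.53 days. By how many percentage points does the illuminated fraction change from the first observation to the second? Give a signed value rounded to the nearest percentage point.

θ₁ = 360° × 2/29.53 = 24.4°, f₁ = (1 − cos θ₁)/2 = 0.045.
θ₂ = 360° × 28/29.53 = 341.3°, f₂ = (1 − cos θ₂)/2 = 0.026.
Change = f₂ − f₁ = -0.018 → -2 percentage points.

-2 percentage points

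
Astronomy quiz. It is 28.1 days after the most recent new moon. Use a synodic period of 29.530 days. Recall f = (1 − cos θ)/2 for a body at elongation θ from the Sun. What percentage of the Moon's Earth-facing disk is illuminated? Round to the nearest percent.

2%

The Moon has covered 28.1/29.530 of its cycle, so θ ≈ 360° × 28.1/29.530 = 342.6°.
cos 342.6° = 0.954, so f = (1 − 0.954)/2 = 0.023, so 2%.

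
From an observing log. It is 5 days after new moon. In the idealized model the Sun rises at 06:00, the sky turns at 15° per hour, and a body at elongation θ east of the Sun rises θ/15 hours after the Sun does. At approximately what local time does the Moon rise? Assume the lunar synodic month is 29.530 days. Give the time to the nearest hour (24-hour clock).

The Moon has covered 5/29.530 of its cycle, so θ ≈ 360° × 5/29.530 = 61.0°.
The Moon trails the Sun by θ/15 = 61.0/15 ≈ 4.06 hours.
06:00 + 4.06 h ≈ 10:04 → 10:00 to the nearest hour.

10:00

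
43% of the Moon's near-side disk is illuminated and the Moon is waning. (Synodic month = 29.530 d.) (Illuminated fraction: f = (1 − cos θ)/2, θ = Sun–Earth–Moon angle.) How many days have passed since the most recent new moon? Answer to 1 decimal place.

Invert f = (1 − cos θ)/2 to get cos θ = 1 − 2(0.43) = 0.140, hence θ₀ = arccos 0.140 = 82.0°.
Waning ⇒ past full, so θ = 360° − 82.0° = 278.0°.
That fraction of the synodic month is 278.0/360 × 29.530 d ≈ 22.81 d.

22.8 days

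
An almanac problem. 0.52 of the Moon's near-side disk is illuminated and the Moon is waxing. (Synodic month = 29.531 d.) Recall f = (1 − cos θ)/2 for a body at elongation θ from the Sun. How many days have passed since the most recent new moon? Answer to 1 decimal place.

7.6 days

Invert f = (1 − cos θ)/2 to get cos θ = 1 − 2(0.52) = -0.040, hence θ₀ = arccos -0.040 = 92.3°.
Before full moon the principal value applies: θ = 92.3°.
That fraction of the synodic month is 92.3/360 × 29.531 d ≈ 7.57 d.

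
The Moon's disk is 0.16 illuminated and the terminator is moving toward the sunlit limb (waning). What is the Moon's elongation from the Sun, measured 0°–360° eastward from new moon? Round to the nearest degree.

From f = (1 − cos θ)/2: cos θ = 1 − 2×0.16 = 0.680; arccos → 47.2°.
A waning Moon lies in 180°–360°, so θ = 360° − 47.2° = 312.8°.

313°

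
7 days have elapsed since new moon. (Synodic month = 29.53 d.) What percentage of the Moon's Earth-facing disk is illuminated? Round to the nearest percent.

46%

Elongation θ = 360° × 7/29.53 ≈ 85.3°.
With cos θ = 0.081, the lit fraction is (1 − 0.081)/2 ≈ 0.459, so 46%.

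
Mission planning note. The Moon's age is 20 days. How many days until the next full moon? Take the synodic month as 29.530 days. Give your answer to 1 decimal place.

Full moon is 0.5 of the way through the cycle: age 0.5 × 29.530 = 14.765 d.
This lunation's full moon (14.765 d) has passed, so add one period: 44.295 − 20 = 24.295 days.

24.3 days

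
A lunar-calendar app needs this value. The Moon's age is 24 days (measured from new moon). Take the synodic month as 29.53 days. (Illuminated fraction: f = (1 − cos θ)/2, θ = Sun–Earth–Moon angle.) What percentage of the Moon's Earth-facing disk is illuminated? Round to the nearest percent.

31%

Elongation θ = 360° × 24/29.53 ≈ 292.6°.
cos 292.6° = 0.384, so f = (1 − 0.384)/2 = 0.308, so 31%.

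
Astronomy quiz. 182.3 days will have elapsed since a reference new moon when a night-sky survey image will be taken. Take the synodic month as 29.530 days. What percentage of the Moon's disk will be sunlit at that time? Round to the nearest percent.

27%

182.3 d spans 6 complete synodic months (6 × 29.530 = 177.18 d) plus 5.12 d.
The Moon has covered 5.12/29.530 of its cycle, so θ ≈ 360° × 5.12/29.530 = 62.4°.
Illuminated fraction = (1 − cos 62.4°)/2 = (1 − 0.463)/2 ≈ 0.268, so 27%.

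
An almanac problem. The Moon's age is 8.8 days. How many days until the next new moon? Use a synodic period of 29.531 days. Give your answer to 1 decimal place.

One full lunation from the last new moon is 29.531 d; remaining = 29.531 − 8.8 = 20.731 d.

20.7 days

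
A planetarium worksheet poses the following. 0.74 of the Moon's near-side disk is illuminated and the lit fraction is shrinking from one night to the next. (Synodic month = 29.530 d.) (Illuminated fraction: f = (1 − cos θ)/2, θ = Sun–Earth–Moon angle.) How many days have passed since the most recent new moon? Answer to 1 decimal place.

19.8 days

From f = (1 − cos θ)/2: cos θ = 1 − 2×0.74 = -0.480; arccos → 118.7°.
Since the Moon is past full (waning), take the reflex angle: θ = 360° − 118.7° = 241.3°.
Age = 29.530 × 241.3°/360° ≈ 19.79 days.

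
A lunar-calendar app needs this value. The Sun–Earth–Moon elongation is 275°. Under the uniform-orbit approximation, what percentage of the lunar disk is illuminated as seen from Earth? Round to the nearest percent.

46%

Half-versine of 275°: (1 − 0.087)/2 = 0.456, i.e. 46%.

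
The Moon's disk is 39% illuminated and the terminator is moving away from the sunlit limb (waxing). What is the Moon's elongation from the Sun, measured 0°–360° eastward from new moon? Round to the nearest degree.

From f = (1 − cos θ)/2: cos θ = 1 − 2×0.39 = 0.220; arccos → 77.3°.
Waxing ⇒ before full, so θ = 77.3°.

77°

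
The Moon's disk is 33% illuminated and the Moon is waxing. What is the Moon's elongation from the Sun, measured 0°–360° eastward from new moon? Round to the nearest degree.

70°

From f = (1 − cos θ)/2: cos θ = 1 − 2×0.33 = 0.340; arccos → 70.1°.
Before full moon the principal value applies: θ = 70.1°.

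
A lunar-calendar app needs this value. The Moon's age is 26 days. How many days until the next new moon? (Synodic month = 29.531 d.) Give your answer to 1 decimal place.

3.5 days

One full lunation from the last new moon is 29.531 d; remaining = 29.531 − 26 = 3.531 d.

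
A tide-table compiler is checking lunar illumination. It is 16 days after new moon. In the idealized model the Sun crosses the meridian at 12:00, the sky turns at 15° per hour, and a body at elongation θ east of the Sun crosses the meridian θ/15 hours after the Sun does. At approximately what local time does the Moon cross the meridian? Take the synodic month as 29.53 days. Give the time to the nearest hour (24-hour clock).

01:00

The Moon has covered 16/29.53 of its cycle, so θ ≈ 360° × 16/29.53 = 195.1°.
At 15° of sky rotation per hour, 195.1° corresponds to a 13.00 h lag.
12:00 + 13.00 h ≈ 01:00 → 01:00 to the nearest hour.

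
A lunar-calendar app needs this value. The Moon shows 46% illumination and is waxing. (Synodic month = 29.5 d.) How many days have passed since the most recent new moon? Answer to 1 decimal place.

From f = (1 − cos θ)/2: cos θ = 1 − 2×0.46 = 0.080; arccos → 85.4°.
The Moon is waxing (0°–180°), so θ = 85.4° directly.
Age = 29.5 × 85.4°/360° ≈ 7.00 days.

7.0 days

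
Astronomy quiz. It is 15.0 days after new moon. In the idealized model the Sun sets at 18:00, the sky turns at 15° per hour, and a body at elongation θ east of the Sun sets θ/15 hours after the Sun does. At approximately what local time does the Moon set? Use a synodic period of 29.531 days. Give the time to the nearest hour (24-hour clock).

Phase angle: θ = 360°·(15.0 d)/(29.531 d) = 182.9°.
The Moon trails the Sun by θ/15 = 182.9/15 ≈ 12.19 hours.
18:00 + 12.19 h ≈ 06:11 → 06:00 to the nearest hour.

06:00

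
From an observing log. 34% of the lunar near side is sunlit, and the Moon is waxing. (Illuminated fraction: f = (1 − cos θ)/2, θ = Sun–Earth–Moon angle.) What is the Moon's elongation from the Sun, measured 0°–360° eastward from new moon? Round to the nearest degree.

71°

From f = (1 − cos θ)/2: cos θ = 1 − 2×0.34 = 0.320; arccos → 71.3°.
The Moon is waxing (0°–180°), so θ = 71.3° directly.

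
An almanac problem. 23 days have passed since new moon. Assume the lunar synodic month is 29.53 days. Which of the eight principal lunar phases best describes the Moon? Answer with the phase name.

last quarter

At 23/29.53 of the cycle, θ ≈ 280° — the last quarter range.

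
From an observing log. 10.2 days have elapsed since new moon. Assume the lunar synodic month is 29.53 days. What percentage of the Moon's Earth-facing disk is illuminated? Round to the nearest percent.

78%

Elongation θ = 360° × 10.2/29.53 ≈ 124.3°.
With cos θ = (-0.564), the lit fraction is (1 − (-0.564))/2 ≈ 0.782, so 78%.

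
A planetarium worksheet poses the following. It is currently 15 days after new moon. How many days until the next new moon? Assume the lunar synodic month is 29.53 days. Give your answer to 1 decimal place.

One full lunation from the last new moon is 29.53 d; remaining = 29.53 − 15 = 14.530 d.

14.5 days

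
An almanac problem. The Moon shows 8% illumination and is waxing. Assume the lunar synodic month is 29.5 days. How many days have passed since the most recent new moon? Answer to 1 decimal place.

Invert f = (1 − cos θ)/2 to get cos θ = 1 − 2(0.08) = 0.840, hence θ₀ = arccos 0.840 = 32.9°.
Waxing ⇒ before full, so θ = 32.9°.
That fraction of the synodic month is 32.9/360 × 29.5 d ≈ 2.69 d.

2.7 days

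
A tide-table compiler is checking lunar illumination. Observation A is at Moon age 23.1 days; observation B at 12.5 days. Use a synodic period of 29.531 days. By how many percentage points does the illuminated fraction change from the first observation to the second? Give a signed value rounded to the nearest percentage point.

+54 pp

θ₁ = 360° × 23.1/29.531 = 281.6°, f₁ = (1 − cos θ₁)/2 = 0.399.
θ₂ = 360° × 12.5/29.531 = 152.4°, f₂ = (1 − cos θ₂)/2 = 0.943.
Change = f₂ − f₁ = +0.544 → +54 percentage points.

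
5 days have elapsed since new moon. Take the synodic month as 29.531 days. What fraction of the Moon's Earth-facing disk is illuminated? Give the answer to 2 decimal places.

0.26

Phase angle: θ = 360°·(5 d)/(29.531 d) = 61.0°.
cos 61.0° = 0.486, so f = (1 − 0.486)/2 = 0.257.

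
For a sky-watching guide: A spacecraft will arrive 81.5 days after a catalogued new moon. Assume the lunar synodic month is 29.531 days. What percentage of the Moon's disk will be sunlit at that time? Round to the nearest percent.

81.5/29.531 = 2.760 lunations, so 2 complete cycles and 22.44 d into the next.
Phase angle: θ = 360°·(22.44 d)/(29.531 d) = 273.5°.
Illuminated fraction = (1 − cos 273.5°)/2 = (1 − 0.062)/2 ≈ 0.469, so 47%.

47%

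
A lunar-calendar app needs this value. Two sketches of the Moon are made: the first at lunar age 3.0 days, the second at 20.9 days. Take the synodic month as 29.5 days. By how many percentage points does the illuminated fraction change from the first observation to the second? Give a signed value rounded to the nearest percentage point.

First observation: θ = 360°·3.0/29.5 = 36.6°, so f = 0.099.
Second observation: θ = 255.1°, f = 0.629.
Δf = 0.629 − 0.099 = +0.530, i.e. +53 pp.

+53 pp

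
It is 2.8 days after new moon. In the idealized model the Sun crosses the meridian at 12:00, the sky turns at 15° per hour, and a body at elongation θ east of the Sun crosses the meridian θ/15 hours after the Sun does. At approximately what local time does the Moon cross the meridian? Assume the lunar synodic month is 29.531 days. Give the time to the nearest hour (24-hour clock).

14:00

The Moon has covered 2.8/29.531 of its cycle, so θ ≈ 360° × 2.8/29.531 = 34.1°.
The Moon trails the Sun by θ/15 = 34.1/15 ≈ 2.28 hours.
12:00 + 2.28 h ≈ 14:17 → 14:00 to the nearest hour.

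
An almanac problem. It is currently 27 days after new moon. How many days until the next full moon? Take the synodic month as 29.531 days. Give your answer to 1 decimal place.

17.3 days

Full moon is 0.5 of the way through the cycle: age 0.5 × 29.531 = 14.765 d.
This lunation's full moon (14.765 d) has passed, so add one period: 44.296 − 27 = 17.296 days.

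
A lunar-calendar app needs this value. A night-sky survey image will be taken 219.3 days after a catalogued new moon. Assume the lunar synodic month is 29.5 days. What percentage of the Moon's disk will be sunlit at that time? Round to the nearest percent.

96%

219.3 d spans 7 complete synodic months (7 × 29.5 = 206.50 d) plus 12.80 d.
The Moon has covered 12.80/29.5 of its cycle, so θ ≈ 360° × 12.80/29.5 = 156.2°.
Illuminated fraction = (1 − cos 156.2°)/2 = (1 − (-0.915))/2 ≈ 0.957, so 96%.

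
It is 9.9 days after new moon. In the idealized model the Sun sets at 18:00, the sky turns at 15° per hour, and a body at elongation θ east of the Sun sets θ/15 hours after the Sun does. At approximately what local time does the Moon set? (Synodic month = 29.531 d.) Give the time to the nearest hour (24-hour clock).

Elongation θ = 360° × 9.9/29.531 ≈ 120.7°.
Delay after the Sun = 120.7° / (15°/h) ≈ 8.05 h.
18:00 + 8.05 h ≈ 02:03 → 02:00 to the nearest hour.

02:00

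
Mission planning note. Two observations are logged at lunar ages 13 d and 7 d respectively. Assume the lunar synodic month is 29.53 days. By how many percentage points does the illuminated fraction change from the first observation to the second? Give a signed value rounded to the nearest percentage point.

θ₁ = 360° × 13/29.53 = 158.5°, f₁ = (1 − cos θ₁)/2 = 0.965.
θ₂ = 360° × 7/29.53 = 85.3°, f₂ = (1 − cos θ₂)/2 = 0.459.
Change = f₂ − f₁ = -0.506 → -51 percentage points.

-51 pp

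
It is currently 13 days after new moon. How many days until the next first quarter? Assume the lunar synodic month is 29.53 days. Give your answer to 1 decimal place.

23.9 days

First quarter is 0.25 of the way through the cycle: age 0.25 × 29.53 = 7.383 d.
Already past this cycle's first quarter; the next is at 7.383 + 29.53 = 36.913 d, so 36.913 − 13 = 23.913 days.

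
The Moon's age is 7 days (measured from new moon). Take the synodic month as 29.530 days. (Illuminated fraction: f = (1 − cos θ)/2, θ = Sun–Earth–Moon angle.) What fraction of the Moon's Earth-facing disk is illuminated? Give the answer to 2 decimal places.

Elongation θ = 360° × 7/29.530 ≈ 85.3°.
Illuminated fraction = (1 − cos 85.3°)/2 = (1 − 0.081)/2 ≈ 0.459.

0.46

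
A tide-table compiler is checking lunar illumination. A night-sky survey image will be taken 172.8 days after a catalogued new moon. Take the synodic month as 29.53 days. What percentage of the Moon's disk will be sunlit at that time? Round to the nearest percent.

20%

172.8 d spans 5 complete synodic months (5 × 29.53 = 147.65 d) plus 25.15 d.
The Moon has covered 25.15/29.53 of its cycle, so θ ≈ 360° × 25.15/29.53 = 306.6°.
With cos θ = 0.596, the lit fraction is (1 − 0.596)/2 ≈ 0.202, so 20%.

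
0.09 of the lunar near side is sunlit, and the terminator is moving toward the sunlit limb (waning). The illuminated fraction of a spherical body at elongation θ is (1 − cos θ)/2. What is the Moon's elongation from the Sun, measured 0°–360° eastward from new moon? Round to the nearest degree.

325°

From f = (1 − cos θ)/2: cos θ = 1 − 2×0.09 = 0.820; arccos → 34.9°.
Waning ⇒ past full, so θ = 360° − 34.9° = 325.1°.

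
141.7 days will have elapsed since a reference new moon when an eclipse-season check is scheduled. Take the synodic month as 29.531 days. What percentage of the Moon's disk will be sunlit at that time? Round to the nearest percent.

35%

141.7/29.531 = 4.798 lunations, so 4 complete cycles and 23.58 d into the next.
Phase angle: θ = 360°·(23.58 d)/(29.531 d) = 287.4°.
With cos θ = 0.299, the lit fraction is (1 − 0.299)/2 ≈ 0.350, so 35%.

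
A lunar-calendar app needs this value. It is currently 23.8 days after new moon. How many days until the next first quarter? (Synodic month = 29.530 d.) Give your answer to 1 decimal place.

13.1 days

First quarter occurs at elongation 90°, i.e. at age 29.530 × 90/360 = 7.383 d.
This lunation's first quarter (7.383 d) has passed, so add one period: 36.913 − 23.8 = 13.113 days.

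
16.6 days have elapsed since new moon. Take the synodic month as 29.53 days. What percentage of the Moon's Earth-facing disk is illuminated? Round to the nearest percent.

96%

Elongation θ = 360° × 16.6/29.53 ≈ 202.4°.
cos 202.4° = (-0.925), so f = (1 − (-0.925))/2 = 0.962, so 96%.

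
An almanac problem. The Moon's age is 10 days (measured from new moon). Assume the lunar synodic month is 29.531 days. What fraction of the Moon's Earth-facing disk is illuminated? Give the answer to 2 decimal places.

The Moon has covered 10/29.531 of its cycle, so θ ≈ 360° × 10/29.531 = 121.9°.
With cos θ = (-0.529), the lit fraction is (1 − (-0.529))/2 ≈ 0.764.

0.76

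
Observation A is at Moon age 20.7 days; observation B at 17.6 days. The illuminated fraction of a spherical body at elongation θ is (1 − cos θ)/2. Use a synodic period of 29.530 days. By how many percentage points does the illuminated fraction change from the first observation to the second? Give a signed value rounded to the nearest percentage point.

+26 pp

First observation: θ = 360°·20.7/29.530 = 252.4°, so f = 0.652.
Second observation: θ = 214.6°, f = 0.912.
Δf = 0.912 − 0.652 = +0.260, i.e. +26 pp.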